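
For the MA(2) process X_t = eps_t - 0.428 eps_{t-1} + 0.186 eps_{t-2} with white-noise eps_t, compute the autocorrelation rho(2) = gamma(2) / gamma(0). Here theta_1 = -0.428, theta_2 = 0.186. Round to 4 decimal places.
\rho(2) = 0.1527

For an MA(q) process with theta_0 = 1, the autocovariance is
  gamma(k) = sigma^2 * sum_{i=0..q-k} theta_i * theta_{i+k},
and rho(k) = gamma(k) / gamma(0). Sigma^2 cancels.
  numerator   = (1)*(0.186) = 0.186.
  denominator = (1)^2 + (-0.428)^2 + (0.186)^2 = 1.21778.
  rho(2) = 0.186 / 1.21778 = 0.1527.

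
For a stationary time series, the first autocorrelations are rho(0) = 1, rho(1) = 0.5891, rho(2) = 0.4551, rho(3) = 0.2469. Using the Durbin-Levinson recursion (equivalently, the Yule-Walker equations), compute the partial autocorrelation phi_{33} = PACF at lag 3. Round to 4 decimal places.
\phi_{33} = -0.1170

The PACF at lag k is phi_{kk}, the last component of the solution
to the Yule-Walker system G_k phi = r_k where
  (G_k)_{ij} = rho(|i - j|), (r_k)_i = rho(i), i,j = 1..k.
Equivalently, Durbin-Levinson gives phi_{kk} iteratively:
  phi_{11} = rho(1)
  phi_{kk} = [rho(k) - sum_{j=1..k-1} phi_{k-1,j} rho(k-j)]
            / [1 - sum_{j=1..k-1} phi_{k-1,j} rho(j)],
  phi_{k,j} = phi_{k-1,j} - phi_{kk} phi_{k-1,k-j},  j = 1..k-1.
Step k = 1:
  phi_11 = rho(1) = 0.5891.
Step k = 2:
  phi_22 = [rho(2) - phi_11 rho(1)] / [1 - phi_11 rho(1)] = [0.4551 - (0.5891)(0.5891)] / [1 - (0.5891)(0.5891)]
         = 0.10806119 / 0.65296119 = 0.165494.
  Update: phi_21 = phi_11 - phi_22 phi_11 = 0.5891 - (0.165494)(0.5891) = 0.491607.
Step k = 3:
  phi_33 = [rho(3) - phi_21 rho(2) - phi_22 rho(1)] / [1 - phi_21 rho(1) - phi_22 rho(2)]
    numerator   = 0.2469 - (0.491607)(0.4551) - (0.165494)(0.5891) = -0.0743231
    denominator = 1 - (0.491607)(0.5891) - (0.165494)(0.4551) = 0.63507771
  phi_33 = -0.0743231 / 0.63507771 = -0.117.
Therefore phi_{33} = -0.1170.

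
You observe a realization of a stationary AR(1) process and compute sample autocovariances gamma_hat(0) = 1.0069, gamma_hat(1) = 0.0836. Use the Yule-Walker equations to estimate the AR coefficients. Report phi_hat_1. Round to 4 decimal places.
\hat\phi_{1} = 0.0830

The Yule-Walker equations for an AR(p) process read, in matrix form,
  Gamma_p phi = r_p,   with   (Gamma_p)_{ij} = gamma(|i - j|),
                       (r_p)_i = gamma(i),   i,j = 1..p.
Substitute the sample gammas (Toeplitz matrix and right-hand side of size 1):
  Gamma_p = [[1.0069]]
  r_p     = [0.0836]
With p = 1 this is the single equation gamma(0) phi_1 = gamma(1):
  phi_hat_1 = gamma(1) / gamma(0) = 0.0836 / 1.0069 = 0.0830.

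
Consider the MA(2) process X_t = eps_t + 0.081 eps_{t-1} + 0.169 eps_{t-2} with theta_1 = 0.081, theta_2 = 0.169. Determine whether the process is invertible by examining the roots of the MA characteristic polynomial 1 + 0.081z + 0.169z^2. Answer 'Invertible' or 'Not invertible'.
\text{Invertible}

The MA(q) characteristic polynomial is P(z) = 1 + 0.081z + 0.169z^2.
Invertibility requires all roots to lie outside the unit circle, i.e. |z| > 1 for every root.
Set 1 + (0.081) z + (0.169) z^2 = 0, i.e. a z^2 + b z + c = 0 with a = 0.169, b = 0.081, c = 1.
Discriminant D = b^2 - 4ac = (0.081)^2 - 4*(0.169)*1 = 0.006561 - (0.676) = -0.669439.
D < 0, so the roots are the complex-conjugate pair z = (-b +/- i sqrt(-D)) / (2a) = -0.2396 +/- 2.4207i.
For a conjugate pair |z|^2 = z * conj(z) = (product of roots) = c/a = 1/(0.169) = 5.91716, so |z| = sqrt(5.91716) = 2.4325 for both roots.
Moduli of all roots: 2.4325, 2.4325.
All moduli strictly greater than 1? Yes.
Verdict: Invertible.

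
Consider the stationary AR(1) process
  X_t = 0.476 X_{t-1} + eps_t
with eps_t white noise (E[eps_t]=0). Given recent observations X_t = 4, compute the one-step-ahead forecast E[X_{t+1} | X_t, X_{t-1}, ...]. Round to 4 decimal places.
E[X_{t+1} \mid \mathcal F_t] = 1.9040

For an AR(p) model X_t = c + sum_i phi_i X_{t-i} + eps_t, the
one-step-ahead conditional mean is
  E[X_{t+1} | X_t, ...] = c + sum_i phi_i X_{t+1-i}.
Substitute known values:
  E[X_{t+1} | ...] = (0.476) * (4)
                   = 1.9040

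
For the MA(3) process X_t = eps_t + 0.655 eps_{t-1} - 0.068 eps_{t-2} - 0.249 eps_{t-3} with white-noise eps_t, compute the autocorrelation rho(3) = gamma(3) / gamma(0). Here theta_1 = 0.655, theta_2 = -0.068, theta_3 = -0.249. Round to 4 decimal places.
\rho(3) = -0.1665

For an MA(q) process with theta_0 = 1, the autocovariance is
  gamma(k) = sigma^2 * sum_{i=0..q-k} theta_i * theta_{i+k},
and rho(k) = gamma(k) / gamma(0). Sigma^2 cancels.
  numerator   = (1)*(-0.249) = -0.249.
  denominator = (1)^2 + (0.655)^2 + (-0.068)^2 + (-0.249)^2 = 1.49565.
  rho(3) = -0.249 / 1.49565 = -0.1665.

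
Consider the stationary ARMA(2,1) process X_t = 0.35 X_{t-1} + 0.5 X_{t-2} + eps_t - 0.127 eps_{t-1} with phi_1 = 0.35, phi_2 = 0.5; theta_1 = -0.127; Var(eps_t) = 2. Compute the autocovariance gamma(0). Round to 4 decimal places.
\gamma(0) = 4.3834

Multiply the model equation by X_{t-k} and take expectations. With theta_0 = psi_0 = 1 and psi_j the MA(infinity) weights, this gives
  gamma(k) - sum_i phi_i gamma(k-i) = c_k,
  c_k = sigma^2 * sum_{j=k..q} theta_j psi_{j-k}   (c_k = 0 for k > q),
using gamma(-m) = gamma(m).
psi-weights needed (psi_j = theta_j + sum_i phi_i psi_{j-i}):
  psi_1 = theta_1 + phi_1 = -0.127 + (0.35) = 0.223
Right-hand sides:
  c_0 = sigma^2 (1 + theta_1 psi_1) = 2 * (1 + (-0.127)(0.223)) = 2 * 0.971679 = 1.943358
  c_1 = sigma^2 theta_1 = 2 * (-0.127) = -0.254
  c_2 = 0
Equations for k = 0, 1, 2 (AR order 2, c_2 = 0):
  (E0) gamma(0) = phi_1 gamma(1) + phi_2 gamma(2) + c_0
  (E1) gamma(1) = phi_1 gamma(0) + phi_2 gamma(1) + c_1
  (E2) gamma(2) = phi_1 gamma(1) + phi_2 gamma(0)
From (E1): gamma(1) = A gamma(0) + B with
  A = phi_1 / (1 - phi_2) = 0.35 / 0.5 = 0.7,   B = c_1 / (1 - phi_2) = -0.254 / 0.5 = -0.508.
Insert (E2) into (E0): gamma(0) (1 - phi_2^2) = phi_1 (1 + phi_2) gamma(1) + c_0.
  phi_1 (1 + phi_2) = (0.35)(1.5) = 0.525,   1 - phi_2^2 = 0.75.
Replace gamma(1) by A gamma(0) + B and collect gamma(0):
  gamma(0) [0.75 - (0.525)(0.7)] = (0.525)(-0.508) + 1.943358
  gamma(0) * 0.3825 = 1.676658
  gamma(0) = 1.676658 / 0.3825 = 4.38342.
Therefore gamma(0) = 4.3834 (to 4 decimal places).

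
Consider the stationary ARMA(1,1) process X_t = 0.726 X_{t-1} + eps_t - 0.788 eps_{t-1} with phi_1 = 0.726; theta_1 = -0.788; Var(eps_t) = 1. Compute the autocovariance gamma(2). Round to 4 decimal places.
\gamma(2) = -0.0407

Multiply the model equation by X_{t-k} and take expectations. With theta_0 = psi_0 = 1 and psi_j the MA(infinity) weights, this gives
  gamma(k) - sum_i phi_i gamma(k-i) = c_k,
  c_k = sigma^2 * sum_{j=k..q} theta_j psi_{j-k}   (c_k = 0 for k > q),
using gamma(-m) = gamma(m).
psi-weights needed (psi_j = theta_j + sum_i phi_i psi_{j-i}):
  psi_1 = theta_1 + phi_1 = -0.788 + (0.726) = -0.062
Right-hand sides:
  c_0 = sigma^2 (1 + theta_1 psi_1) = 1 * (1 + (-0.788)(-0.062)) = 1 * 1.048856 = 1.048856
  c_1 = sigma^2 theta_1 = 1 * (-0.788) = -0.788
  c_2 = 0
Equations for k = 0 and k = 1 (AR order 1):
  gamma(0) = phi_1 gamma(1) + c_0
  gamma(1) = phi_1 gamma(0) + c_1
Substituting the second into the first: gamma(0) (1 - phi_1^2) = c_0 + phi_1 c_1, so
  gamma(0) = (c_0 + phi_1 c_1) / (1 - phi_1^2) = (1.048856 + (0.726)(-0.788)) / (1 - (0.726)^2) = 0.476768 / 0.472924 = 1.008128.
  gamma(1) = phi_1 gamma(0) + c_1 = (0.726)(1.008128) + (-0.788) = -0.056099.
For k = 2 (> q): gamma(2) = phi_1 gamma(1) = (0.726)(-0.056099) = -0.040728.
Therefore gamma(2) = -0.0407 (to 4 decimal places).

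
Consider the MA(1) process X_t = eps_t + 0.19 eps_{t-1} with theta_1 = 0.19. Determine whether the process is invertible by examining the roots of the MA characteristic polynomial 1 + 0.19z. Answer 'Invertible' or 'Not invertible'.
\text{Invertible}

The MA(q) characteristic polynomial is P(z) = 1 + 0.19z.
Invertibility requires all roots to lie outside the unit circle, i.e. |z| > 1 for every root.
This is linear in z: 1 + (0.19) z = 0  =>  z = -1/(0.19) = -5.263158,  |z| = 5.263158.
Moduli of all roots: 5.2632.
All moduli strictly greater than 1? Yes.
Verdict: Invertible.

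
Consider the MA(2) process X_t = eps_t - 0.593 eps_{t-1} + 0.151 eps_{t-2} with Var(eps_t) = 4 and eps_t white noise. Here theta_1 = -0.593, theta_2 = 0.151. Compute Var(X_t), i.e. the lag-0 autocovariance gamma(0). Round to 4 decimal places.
\gamma(0) = 5.4978

For an MA(q) process X_t = eps_t + sum_i theta_i eps_{t-i} with
Var(eps_t) = sigma^2, the variance is
  gamma(0) = sigma^2 * (1 + sum_i theta_i^2).
  sum_i theta_i^2 = (-0.593)^2 + (0.151)^2 = 0.351649 + 0.022801 = 0.37445.
  gamma(0) = 4 * (1 + 0.37445) = 4 * 1.37445 = 5.4978.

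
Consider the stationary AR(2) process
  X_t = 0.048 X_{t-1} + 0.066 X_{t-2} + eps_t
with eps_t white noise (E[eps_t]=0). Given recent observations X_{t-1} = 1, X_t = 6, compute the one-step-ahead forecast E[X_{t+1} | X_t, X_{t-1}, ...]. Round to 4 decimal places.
E[X_{t+1} \mid \mathcal F_t] = 0.3540

For an AR(p) model X_t = c + sum_i phi_i X_{t-i} + eps_t, the
one-step-ahead conditional mean is
  E[X_{t+1} | X_t, ...] = c + sum_i phi_i X_{t+1-i}.
Substitute known values:
  E[X_{t+1} | ...] = (0.048) * (6) + (0.066) * (1)
                   = 0.3540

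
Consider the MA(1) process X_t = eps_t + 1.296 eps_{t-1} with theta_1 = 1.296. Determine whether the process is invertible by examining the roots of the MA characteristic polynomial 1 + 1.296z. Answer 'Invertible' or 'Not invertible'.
\text{Not invertible}

The MA(q) characteristic polynomial is P(z) = 1 + 1.296z.
Invertibility requires all roots to lie outside the unit circle, i.e. |z| > 1 for every root.
This is linear in z: 1 + (1.296) z = 0  =>  z = -1/(1.296) = -0.771605,  |z| = 0.771605.
Moduli of all roots: 0.7716.
All moduli strictly greater than 1? No.
Verdict: Not invertible.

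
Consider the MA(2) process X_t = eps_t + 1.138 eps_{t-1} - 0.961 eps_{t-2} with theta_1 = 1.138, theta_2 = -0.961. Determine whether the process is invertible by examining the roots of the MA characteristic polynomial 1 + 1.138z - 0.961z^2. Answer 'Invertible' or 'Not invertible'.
\text{Not invertible}

The MA(q) characteristic polynomial is P(z) = 1 + 1.138z - 0.961z^2.
Invertibility requires all roots to lie outside the unit circle, i.e. |z| > 1 for every root.
Set 1 + (1.138) z + (-0.961) z^2 = 0, i.e. a z^2 + b z + c = 0 with a = -0.961, b = 1.138, c = 1.
Discriminant D = b^2 - 4ac = (1.138)^2 - 4*(-0.961)*1 = 1.295044 - (-3.844) = 5.139044.
D >= 0, so the roots are real: z = (-b +/- sqrt(D)) / (2a) = (-1.138 +/- 2.266946) / (-1.922).
  z_1 = (-1.138 + 2.266946) / (-1.922) = -0.5874,   |z_1| = 0.5874.
  z_2 = (-1.138 - 2.266946) / (-1.922) = 1.7716,   |z_2| = 1.7716.
Moduli of all roots: 0.5874, 1.7716.
All moduli strictly greater than 1? No.
Verdict: Not invertible.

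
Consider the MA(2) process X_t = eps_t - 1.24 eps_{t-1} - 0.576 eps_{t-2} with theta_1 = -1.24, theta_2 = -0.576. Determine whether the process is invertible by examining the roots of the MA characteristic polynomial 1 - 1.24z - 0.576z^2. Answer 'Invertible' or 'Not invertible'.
\text{Not invertible}

The MA(q) characteristic polynomial is P(z) = 1 - 1.24z - 0.576z^2.
Invertibility requires all roots to lie outside the unit circle, i.e. |z| > 1 for every root.
Set 1 + (-1.24) z + (-0.576) z^2 = 0, i.e. a z^2 + b z + c = 0 with a = -0.576, b = -1.24, c = 1.
Discriminant D = b^2 - 4ac = (-1.24)^2 - 4*(-0.576)*1 = 1.5376 - (-2.304) = 3.8416.
D >= 0, so the roots are real: z = (-b +/- sqrt(D)) / (2a) = (1.24 +/- 1.96) / (-1.152).
  z_1 = (1.24 + 1.96) / (-1.152) = -2.7778,   |z_1| = 2.7778.
  z_2 = (1.24 - 1.96) / (-1.152) = 0.625,   |z_2| = 0.625.
Moduli of all roots: 2.7778, 0.6250.
All moduli strictly greater than 1? No.
Verdict: Not invertible.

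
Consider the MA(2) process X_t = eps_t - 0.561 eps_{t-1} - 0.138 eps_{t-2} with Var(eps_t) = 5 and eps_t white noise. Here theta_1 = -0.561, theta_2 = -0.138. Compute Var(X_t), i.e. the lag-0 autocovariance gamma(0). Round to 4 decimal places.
\gamma(0) = 6.6688

For an MA(q) process X_t = eps_t + sum_i theta_i eps_{t-i} with
Var(eps_t) = sigma^2, the variance is
  gamma(0) = sigma^2 * (1 + sum_i theta_i^2).
  sum_i theta_i^2 = (-0.561)^2 + (-0.138)^2 = 0.314721 + 0.019044 = 0.333765.
  gamma(0) = 5 * (1 + 0.333765) = 5 * 1.333765 = 6.668825, which rounds to 6.6688.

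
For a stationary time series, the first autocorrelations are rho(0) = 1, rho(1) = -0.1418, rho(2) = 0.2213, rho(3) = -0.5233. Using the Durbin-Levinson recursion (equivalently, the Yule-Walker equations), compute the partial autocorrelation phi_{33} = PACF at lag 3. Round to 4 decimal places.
\phi_{33} = -0.5000

The PACF at lag k is phi_{kk}, the last component of the solution
to the Yule-Walker system G_k phi = r_k where
  (G_k)_{ij} = rho(|i - j|), (r_k)_i = rho(i), i,j = 1..k.
Equivalently, Durbin-Levinson gives phi_{kk} iteratively:
  phi_{11} = rho(1)
  phi_{kk} = [rho(k) - sum_{j=1..k-1} phi_{k-1,j} rho(k-j)]
            / [1 - sum_{j=1..k-1} phi_{k-1,j} rho(j)],
  phi_{k,j} = phi_{k-1,j} - phi_{kk} phi_{k-1,k-j},  j = 1..k-1.
Step k = 1:
  phi_11 = rho(1) = -0.1418.
Step k = 2:
  phi_22 = [rho(2) - phi_11 rho(1)] / [1 - phi_11 rho(1)] = [0.2213 - (-0.1418)(-0.1418)] / [1 - (-0.1418)(-0.1418)]
         = 0.20119276 / 0.97989276 = 0.205321.
  Update: phi_21 = phi_11 - phi_22 phi_11 = -0.1418 - (0.205321)(-0.1418) = -0.112685.
Step k = 3:
  phi_33 = [rho(3) - phi_21 rho(2) - phi_22 rho(1)] / [1 - phi_21 rho(1) - phi_22 rho(2)]
    numerator   = -0.5233 - (-0.112685)(0.2213) - (0.205321)(-0.1418) = -0.46924816
    denominator = 1 - (-0.112685)(-0.1418) - (0.205321)(0.2213) = 0.93858362
  phi_33 = -0.46924816 / 0.93858362 = -0.5.
Therefore phi_{33} = -0.5000.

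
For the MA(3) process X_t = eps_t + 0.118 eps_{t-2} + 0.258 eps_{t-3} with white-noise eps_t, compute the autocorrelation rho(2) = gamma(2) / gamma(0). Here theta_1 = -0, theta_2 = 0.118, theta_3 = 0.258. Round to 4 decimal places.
\rho(2) = 0.1092

For an MA(q) process with theta_0 = 1, the autocovariance is
  gamma(k) = sigma^2 * sum_{i=0..q-k} theta_i * theta_{i+k},
and rho(k) = gamma(k) / gamma(0). Sigma^2 cancels.
  numerator   = (1)*(0.118) + (-0)*(0.258) = 0.118.
  denominator = (1)^2 + (-0)^2 + (0.118)^2 + (0.258)^2 = 1.080488.
  rho(2) = 0.118 / 1.080488 = 0.1092.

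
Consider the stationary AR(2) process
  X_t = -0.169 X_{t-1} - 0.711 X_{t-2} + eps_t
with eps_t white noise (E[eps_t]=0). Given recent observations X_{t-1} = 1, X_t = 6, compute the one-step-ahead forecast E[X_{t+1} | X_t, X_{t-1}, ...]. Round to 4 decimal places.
E[X_{t+1} \mid \mathcal F_t] = -1.7250

For an AR(p) model X_t = c + sum_i phi_i X_{t-i} + eps_t, the
one-step-ahead conditional mean is
  E[X_{t+1} | X_t, ...] = c + sum_i phi_i X_{t+1-i}.
Substitute known values:
  E[X_{t+1} | ...] = (-0.169) * (6) + (-0.711) * (1)
                   = -1.7250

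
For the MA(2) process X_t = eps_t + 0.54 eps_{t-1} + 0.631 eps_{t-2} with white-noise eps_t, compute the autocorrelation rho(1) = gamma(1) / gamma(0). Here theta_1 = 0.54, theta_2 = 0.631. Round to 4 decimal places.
\rho(1) = 0.5212

For an MA(q) process with theta_0 = 1, the autocovariance is
  gamma(k) = sigma^2 * sum_{i=0..q-k} theta_i * theta_{i+k},
and rho(k) = gamma(k) / gamma(0). Sigma^2 cancels.
  numerator   = (1)*(0.54) + (0.54)*(0.631) = 0.88074.
  denominator = (1)^2 + (0.54)^2 + (0.631)^2 = 1.689761.
  rho(1) = 0.88074 / 1.689761 = 0.5212.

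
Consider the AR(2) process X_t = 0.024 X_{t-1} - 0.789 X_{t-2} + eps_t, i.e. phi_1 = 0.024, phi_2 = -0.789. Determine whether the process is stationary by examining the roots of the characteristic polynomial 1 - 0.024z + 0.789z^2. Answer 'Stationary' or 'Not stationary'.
\text{Stationary}

The AR(p) characteristic polynomial is P(z) = 1 - 0.024z + 0.789z^2.
Stationarity requires all roots to lie outside the unit circle, i.e. |z| > 1 for every root.
Set 1 + (-0.024) z + (0.789) z^2 = 0, i.e. a z^2 + b z + c = 0 with a = 0.789, b = -0.024, c = 1.
Discriminant D = b^2 - 4ac = (-0.024)^2 - 4*(0.789)*1 = 0.000576 - (3.156) = -3.155424.
D < 0, so the roots are the complex-conjugate pair z = (-b +/- i sqrt(-D)) / (2a) = 0.0152 +/- 1.1257i.
For a conjugate pair |z|^2 = z * conj(z) = (product of roots) = c/a = 1/(0.789) = 1.267427, so |z| = sqrt(1.267427) = 1.1258 for both roots.
Moduli of all roots: 1.1258, 1.1258.
All moduli strictly greater than 1? Yes.
Verdict: Stationary.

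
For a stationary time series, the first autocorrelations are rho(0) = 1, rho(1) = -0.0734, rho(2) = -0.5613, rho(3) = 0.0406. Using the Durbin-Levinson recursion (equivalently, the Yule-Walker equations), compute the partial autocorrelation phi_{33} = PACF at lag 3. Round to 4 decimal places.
\phi_{33} = -0.0981

The PACF at lag k is phi_{kk}, the last component of the solution
to the Yule-Walker system G_k phi = r_k where
  (G_k)_{ij} = rho(|i - j|), (r_k)_i = rho(i), i,j = 1..k.
Equivalently, Durbin-Levinson gives phi_{kk} iteratively:
  phi_{11} = rho(1)
  phi_{kk} = [rho(k) - sum_{j=1..k-1} phi_{k-1,j} rho(k-j)]
            / [1 - sum_{j=1..k-1} phi_{k-1,j} rho(j)],
  phi_{k,j} = phi_{k-1,j} - phi_{kk} phi_{k-1,k-j},  j = 1..k-1.
Step k = 1:
  phi_11 = rho(1) = -0.0734.
Step k = 2:
  phi_22 = [rho(2) - phi_11 rho(1)] / [1 - phi_11 rho(1)] = [-0.5613 - (-0.0734)(-0.0734)] / [1 - (-0.0734)(-0.0734)]
         = -0.56668756 / 0.99461244 = -0.569757.
  Update: phi_21 = phi_11 - phi_22 phi_11 = -0.0734 - (-0.569757)(-0.0734) = -0.11522.
Step k = 3:
  phi_33 = [rho(3) - phi_21 rho(2) - phi_22 rho(1)] / [1 - phi_21 rho(1) - phi_22 rho(2)]
    numerator   = 0.0406 - (-0.11522)(-0.5613) - (-0.569757)(-0.0734) = -0.06589326
    denominator = 1 - (-0.11522)(-0.0734) - (-0.569757)(-0.5613) = 0.67173814
  phi_33 = -0.06589326 / 0.67173814 = -0.0981.
Therefore phi_{33} = -0.0981.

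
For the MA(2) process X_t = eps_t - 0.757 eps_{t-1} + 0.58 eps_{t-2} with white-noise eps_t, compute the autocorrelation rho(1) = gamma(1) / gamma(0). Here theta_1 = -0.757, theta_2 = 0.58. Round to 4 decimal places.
\rho(1) = -0.6264

For an MA(q) process with theta_0 = 1, the autocovariance is
  gamma(k) = sigma^2 * sum_{i=0..q-k} theta_i * theta_{i+k},
and rho(k) = gamma(k) / gamma(0). Sigma^2 cancels.
  numerator   = (1)*(-0.757) + (-0.757)*(0.58) = -1.19606.
  denominator = (1)^2 + (-0.757)^2 + (0.58)^2 = 1.909449.
  rho(1) = -1.19606 / 1.909449 = -0.6264.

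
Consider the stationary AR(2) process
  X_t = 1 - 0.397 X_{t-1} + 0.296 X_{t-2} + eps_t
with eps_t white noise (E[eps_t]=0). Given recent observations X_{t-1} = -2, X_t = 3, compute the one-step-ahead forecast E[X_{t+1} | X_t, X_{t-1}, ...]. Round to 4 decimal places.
E[X_{t+1} \mid \mathcal F_t] = -0.7830

For an AR(p) model X_t = c + sum_i phi_i X_{t-i} + eps_t, the
one-step-ahead conditional mean is
  E[X_{t+1} | X_t, ...] = c + sum_i phi_i X_{t+1-i}.
Substitute known values:
  E[X_{t+1} | ...] = 1 + (-0.397) * (3) + (0.296) * (-2)
                   = -0.7830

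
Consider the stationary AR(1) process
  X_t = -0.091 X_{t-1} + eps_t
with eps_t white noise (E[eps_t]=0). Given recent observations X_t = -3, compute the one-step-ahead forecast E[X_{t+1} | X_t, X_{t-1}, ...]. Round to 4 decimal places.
E[X_{t+1} \mid \mathcal F_t] = 0.2730

For an AR(p) model X_t = c + sum_i phi_i X_{t-i} + eps_t, the
one-step-ahead conditional mean is
  E[X_{t+1} | X_t, ...] = c + sum_i phi_i X_{t+1-i}.
Substitute known values:
  E[X_{t+1} | ...] = (-0.091) * (-3)
                   = 0.2730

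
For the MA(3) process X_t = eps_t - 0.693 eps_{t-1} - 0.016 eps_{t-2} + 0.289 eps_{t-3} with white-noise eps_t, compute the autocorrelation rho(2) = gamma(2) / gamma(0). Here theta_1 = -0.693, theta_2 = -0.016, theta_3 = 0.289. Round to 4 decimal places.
\rho(2) = -0.1383

For an MA(q) process with theta_0 = 1, the autocovariance is
  gamma(k) = sigma^2 * sum_{i=0..q-k} theta_i * theta_{i+k},
and rho(k) = gamma(k) / gamma(0). Sigma^2 cancels.
  numerator   = (1)*(-0.016) + (-0.693)*(0.289) = -0.216277.
  denominator = (1)^2 + (-0.693)^2 + (-0.016)^2 + (0.289)^2 = 1.564026.
  rho(2) = -0.216277 / 1.564026 = -0.1383.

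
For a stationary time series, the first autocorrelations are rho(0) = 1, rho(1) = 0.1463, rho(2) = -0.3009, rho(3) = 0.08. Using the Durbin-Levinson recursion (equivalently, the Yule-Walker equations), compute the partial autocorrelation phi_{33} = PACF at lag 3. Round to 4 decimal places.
\phi_{33} = 0.2140

The PACF at lag k is phi_{kk}, the last component of the solution
to the Yule-Walker system G_k phi = r_k where
  (G_k)_{ij} = rho(|i - j|), (r_k)_i = rho(i), i,j = 1..k.
Equivalently, Durbin-Levinson gives phi_{kk} iteratively:
  phi_{11} = rho(1)
  phi_{kk} = [rho(k) - sum_{j=1..k-1} phi_{k-1,j} rho(k-j)]
            / [1 - sum_{j=1..k-1} phi_{k-1,j} rho(j)],
  phi_{k,j} = phi_{k-1,j} - phi_{kk} phi_{k-1,k-j},  j = 1..k-1.
Step k = 1:
  phi_11 = rho(1) = 0.1463.
Step k = 2:
  phi_22 = [rho(2) - phi_11 rho(1)] / [1 - phi_11 rho(1)] = [-0.3009 - (0.1463)(0.1463)] / [1 - (0.1463)(0.1463)]
         = -0.32230369 / 0.97859631 = -0.329353.
  Update: phi_21 = phi_11 - phi_22 phi_11 = 0.1463 - (-0.329353)(0.1463) = 0.194484.
Step k = 3:
  phi_33 = [rho(3) - phi_21 rho(2) - phi_22 rho(1)] / [1 - phi_21 rho(1) - phi_22 rho(2)]
    numerator   = 0.08 - (0.194484)(-0.3009) - (-0.329353)(0.1463) = 0.18670469
    denominator = 1 - (0.194484)(0.1463) - (-0.329353)(-0.3009) = 0.8724446
  phi_33 = 0.18670469 / 0.8724446 = 0.214.
Therefore phi_{33} = 0.2140.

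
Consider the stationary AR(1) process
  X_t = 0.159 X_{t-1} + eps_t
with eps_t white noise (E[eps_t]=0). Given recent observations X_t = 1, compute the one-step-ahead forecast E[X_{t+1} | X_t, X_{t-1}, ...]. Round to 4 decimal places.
E[X_{t+1} \mid \mathcal F_t] = 0.1590

For an AR(p) model X_t = c + sum_i phi_i X_{t-i} + eps_t, the
one-step-ahead conditional mean is
  E[X_{t+1} | X_t, ...] = c + sum_i phi_i X_{t+1-i}.
Substitute known values:
  E[X_{t+1} | ...] = (0.159) * (1)
                   = 0.1590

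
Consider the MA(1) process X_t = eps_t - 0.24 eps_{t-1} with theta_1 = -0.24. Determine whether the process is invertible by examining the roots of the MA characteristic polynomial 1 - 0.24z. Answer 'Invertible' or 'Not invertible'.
\text{Invertible}

The MA(q) characteristic polynomial is P(z) = 1 - 0.24z.
Invertibility requires all roots to lie outside the unit circle, i.e. |z| > 1 for every root.
This is linear in z: 1 + (-0.24) z = 0  =>  z = -1/(-0.24) = 4.166667,  |z| = 4.166667.
Moduli of all roots: 4.1667.
All moduli strictly greater than 1? Yes.
Verdict: Invertible.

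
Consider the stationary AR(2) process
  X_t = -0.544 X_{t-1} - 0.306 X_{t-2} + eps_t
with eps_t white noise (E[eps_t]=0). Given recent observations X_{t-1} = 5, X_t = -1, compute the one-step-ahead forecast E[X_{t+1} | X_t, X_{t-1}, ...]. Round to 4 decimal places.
E[X_{t+1} \mid \mathcal F_t] = -0.9860

For an AR(p) model X_t = c + sum_i phi_i X_{t-i} + eps_t, the
one-step-ahead conditional mean is
  E[X_{t+1} | X_t, ...] = c + sum_i phi_i X_{t+1-i}.
Substitute known values:
  E[X_{t+1} | ...] = (-0.544) * (-1) + (-0.306) * (5)
                   = -0.9860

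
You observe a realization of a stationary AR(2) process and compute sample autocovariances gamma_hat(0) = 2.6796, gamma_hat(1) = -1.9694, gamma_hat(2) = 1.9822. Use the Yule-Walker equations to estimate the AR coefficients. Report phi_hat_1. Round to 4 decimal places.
\hat\phi_{1} = -0.4160

The Yule-Walker equations for an AR(p) process read, in matrix form,
  Gamma_p phi = r_p,   with   (Gamma_p)_{ij} = gamma(|i - j|),
                       (r_p)_i = gamma(i),   i,j = 1..p.
Substitute the sample gammas (Toeplitz matrix and right-hand side of size 2):
  Gamma_p = [[2.6796, -1.9694], [-1.9694, 2.6796]]
  r_p     = [-1.9694, 1.9822]
Written out:
  2.6796 phi_1 - 1.9694 phi_2 = -1.9694
  -1.9694 phi_1 + 2.6796 phi_2 = 1.9822
Solve by Cramer's rule:
  det = gamma(0)^2 - gamma(1)^2 = (2.6796)^2 - (-1.9694)^2 = 7.18025616 - 3.87853636 = 3.3017198
  phi_hat_1 = [gamma(1) gamma(0) - gamma(1) gamma(2)] / det = [(-1.9694)(2.6796) - (-1.9694)(1.9822)] / 3.3017198 = -1.37345956 / 3.3017198 = -0.416
  phi_hat_2 = [gamma(0) gamma(2) - gamma(1)^2] / det = [(2.6796)(1.9822) - (-1.9694)^2] / 3.3017198 = 1.43296676 / 3.3017198 = 0.434
So phi_hat = [-0.4160, 0.4340].
Therefore phi_hat_1 = -0.4160.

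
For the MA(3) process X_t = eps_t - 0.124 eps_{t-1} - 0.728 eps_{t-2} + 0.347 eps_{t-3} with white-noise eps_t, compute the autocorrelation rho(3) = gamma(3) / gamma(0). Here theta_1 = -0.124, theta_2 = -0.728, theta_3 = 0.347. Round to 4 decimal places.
\rho(3) = 0.2083

For an MA(q) process with theta_0 = 1, the autocovariance is
  gamma(k) = sigma^2 * sum_{i=0..q-k} theta_i * theta_{i+k},
and rho(k) = gamma(k) / gamma(0). Sigma^2 cancels.
  numerator   = (1)*(0.347) = 0.347.
  denominator = (1)^2 + (-0.124)^2 + (-0.728)^2 + (0.347)^2 = 1.665769.
  rho(3) = 0.347 / 1.665769 = 0.2083.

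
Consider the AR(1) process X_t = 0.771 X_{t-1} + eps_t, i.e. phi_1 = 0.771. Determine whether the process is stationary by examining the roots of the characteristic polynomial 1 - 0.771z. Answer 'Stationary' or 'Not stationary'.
\text{Stationary}

The AR(p) characteristic polynomial is P(z) = 1 - 0.771z.
Stationarity requires all roots to lie outside the unit circle, i.e. |z| > 1 for every root.
This is linear in z: 1 + (-0.771) z = 0  =>  z = -1/(-0.771) = 1.297017,  |z| = 1.297017.
Moduli of all roots: 1.2970.
All moduli strictly greater than 1? Yes.
Verdict: Stationary.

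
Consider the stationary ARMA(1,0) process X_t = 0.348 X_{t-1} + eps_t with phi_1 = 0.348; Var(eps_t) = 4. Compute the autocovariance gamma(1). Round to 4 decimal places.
\gamma(1) = 1.5838

Multiply the model equation by X_{t-k} and take expectations. With theta_0 = psi_0 = 1 and psi_j the MA(infinity) weights, this gives
  gamma(k) - sum_i phi_i gamma(k-i) = c_k,
  c_k = sigma^2 * sum_{j=k..q} theta_j psi_{j-k}   (c_k = 0 for k > q),
using gamma(-m) = gamma(m).
Pure AR (q = 0): c_0 = sigma^2 = 4, c_k = 0 for k >= 1.
Equations for k = 0 and k = 1 (AR order 1):
  gamma(0) = phi_1 gamma(1) + c_0
  gamma(1) = phi_1 gamma(0) + c_1
Substituting the second into the first: gamma(0) (1 - phi_1^2) = c_0 + phi_1 c_1, so
  gamma(0) = c_0 / (1 - phi_1^2) = 4 / (1 - (0.348)^2) = 4 / 0.878896 = 4.551164.
  gamma(1) = phi_1 gamma(0) = (0.348)(4.551164) = 1.583805.
Therefore gamma(1) = 1.5838 (to 4 decimal places).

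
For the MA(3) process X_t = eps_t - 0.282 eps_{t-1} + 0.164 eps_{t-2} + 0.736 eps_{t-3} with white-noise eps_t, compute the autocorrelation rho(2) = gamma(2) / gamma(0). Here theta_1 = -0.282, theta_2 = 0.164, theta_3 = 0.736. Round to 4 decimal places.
\rho(2) = -0.0264

For an MA(q) process with theta_0 = 1, the autocovariance is
  gamma(k) = sigma^2 * sum_{i=0..q-k} theta_i * theta_{i+k},
and rho(k) = gamma(k) / gamma(0). Sigma^2 cancels.
  numerator   = (1)*(0.164) + (-0.282)*(0.736) = -0.043552.
  denominator = (1)^2 + (-0.282)^2 + (0.164)^2 + (0.736)^2 = 1.648116.
  rho(2) = -0.043552 / 1.648116 = -0.0264.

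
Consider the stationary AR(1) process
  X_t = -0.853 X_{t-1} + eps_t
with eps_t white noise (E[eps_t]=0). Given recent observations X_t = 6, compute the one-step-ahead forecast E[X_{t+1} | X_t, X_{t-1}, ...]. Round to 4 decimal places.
E[X_{t+1} \mid \mathcal F_t] = -5.1180

For an AR(p) model X_t = c + sum_i phi_i X_{t-i} + eps_t, the
one-step-ahead conditional mean is
  E[X_{t+1} | X_t, ...] = c + sum_i phi_i X_{t+1-i}.
Substitute known values:
  E[X_{t+1} | ...] = (-0.853) * (6)
                   = -5.1180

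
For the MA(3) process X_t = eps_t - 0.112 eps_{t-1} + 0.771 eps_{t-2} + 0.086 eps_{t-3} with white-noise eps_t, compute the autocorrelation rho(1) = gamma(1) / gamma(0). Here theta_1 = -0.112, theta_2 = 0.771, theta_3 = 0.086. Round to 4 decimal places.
\rho(1) = -0.0818

For an MA(q) process with theta_0 = 1, the autocovariance is
  gamma(k) = sigma^2 * sum_{i=0..q-k} theta_i * theta_{i+k},
and rho(k) = gamma(k) / gamma(0). Sigma^2 cancels.
  numerator   = (1)*(-0.112) + (-0.112)*(0.771) + (0.771)*(0.086) = -0.132046.
  denominator = (1)^2 + (-0.112)^2 + (0.771)^2 + (0.086)^2 = 1.614381.
  rho(1) = -0.132046 / 1.614381 = -0.0818.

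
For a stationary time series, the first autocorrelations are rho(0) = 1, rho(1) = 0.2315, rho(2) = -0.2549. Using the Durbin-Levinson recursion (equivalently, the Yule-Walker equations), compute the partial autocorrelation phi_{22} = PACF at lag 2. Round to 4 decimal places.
\phi_{22} = -0.3260

The PACF at lag k is phi_{kk}, the last component of the solution
to the Yule-Walker system G_k phi = r_k where
  (G_k)_{ij} = rho(|i - j|), (r_k)_i = rho(i), i,j = 1..k.
Equivalently, Durbin-Levinson gives phi_{kk} iteratively:
  phi_{11} = rho(1)
  phi_{kk} = [rho(k) - sum_{j=1..k-1} phi_{k-1,j} rho(k-j)]
            / [1 - sum_{j=1..k-1} phi_{k-1,j} rho(j)],
  phi_{k,j} = phi_{k-1,j} - phi_{kk} phi_{k-1,k-j},  j = 1..k-1.
Step k = 1:
  phi_11 = rho(1) = 0.2315.
Step k = 2:
  phi_22 = [rho(2) - phi_11 rho(1)] / [1 - phi_11 rho(1)] = [-0.2549 - (0.2315)(0.2315)] / [1 - (0.2315)(0.2315)]
         = -0.30849225 / 0.94640775 = -0.326.
Therefore phi_{22} = -0.3260.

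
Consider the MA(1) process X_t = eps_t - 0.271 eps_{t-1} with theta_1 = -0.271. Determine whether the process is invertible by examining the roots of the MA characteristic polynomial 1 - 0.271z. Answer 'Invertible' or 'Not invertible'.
\text{Invertible}

The MA(q) characteristic polynomial is P(z) = 1 - 0.271z.
Invertibility requires all roots to lie outside the unit circle, i.e. |z| > 1 for every root.
This is linear in z: 1 + (-0.271) z = 0  =>  z = -1/(-0.271) = 3.690037,  |z| = 3.690037.
Moduli of all roots: 3.6900.
All moduli strictly greater than 1? Yes.
Verdict: Invertible.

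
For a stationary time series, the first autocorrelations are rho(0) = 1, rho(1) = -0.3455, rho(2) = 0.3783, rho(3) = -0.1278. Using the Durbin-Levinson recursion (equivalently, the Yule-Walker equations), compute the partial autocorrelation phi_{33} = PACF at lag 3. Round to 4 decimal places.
\phi_{33} = 0.0821

The PACF at lag k is phi_{kk}, the last component of the solution
to the Yule-Walker system G_k phi = r_k where
  (G_k)_{ij} = rho(|i - j|), (r_k)_i = rho(i), i,j = 1..k.
Equivalently, Durbin-Levinson gives phi_{kk} iteratively:
  phi_{11} = rho(1)
  phi_{kk} = [rho(k) - sum_{j=1..k-1} phi_{k-1,j} rho(k-j)]
            / [1 - sum_{j=1..k-1} phi_{k-1,j} rho(j)],
  phi_{k,j} = phi_{k-1,j} - phi_{kk} phi_{k-1,k-j},  j = 1..k-1.
Step k = 1:
  phi_11 = rho(1) = -0.3455.
Step k = 2:
  phi_22 = [rho(2) - phi_11 rho(1)] / [1 - phi_11 rho(1)] = [0.3783 - (-0.3455)(-0.3455)] / [1 - (-0.3455)(-0.3455)]
         = 0.25892975 / 0.88062975 = 0.294028.
  Update: phi_21 = phi_11 - phi_22 phi_11 = -0.3455 - (0.294028)(-0.3455) = -0.243913.
Step k = 3:
  phi_33 = [rho(3) - phi_21 rho(2) - phi_22 rho(1)] / [1 - phi_21 rho(1) - phi_22 rho(2)]
    numerator   = -0.1278 - (-0.243913)(0.3783) - (0.294028)(-0.3455) = 0.06605907
    denominator = 1 - (-0.243913)(-0.3455) - (0.294028)(0.3783) = 0.80449717
  phi_33 = 0.06605907 / 0.80449717 = 0.0821.
Therefore phi_{33} = 0.0821.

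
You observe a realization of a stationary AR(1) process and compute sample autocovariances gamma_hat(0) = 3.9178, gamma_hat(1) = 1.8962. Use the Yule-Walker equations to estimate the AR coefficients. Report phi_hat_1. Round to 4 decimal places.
\hat\phi_{1} = 0.4840

The Yule-Walker equations for an AR(p) process read, in matrix form,
  Gamma_p phi = r_p,   with   (Gamma_p)_{ij} = gamma(|i - j|),
                       (r_p)_i = gamma(i),   i,j = 1..p.
Substitute the sample gammas (Toeplitz matrix and right-hand side of size 1):
  Gamma_p = [[3.9178]]
  r_p     = [1.8962]
With p = 1 this is the single equation gamma(0) phi_1 = gamma(1):
  phi_hat_1 = gamma(1) / gamma(0) = 1.8962 / 3.9178 = 0.4840.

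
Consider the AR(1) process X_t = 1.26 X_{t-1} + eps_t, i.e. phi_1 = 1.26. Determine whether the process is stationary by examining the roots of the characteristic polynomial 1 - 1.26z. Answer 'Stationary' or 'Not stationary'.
\text{Not stationary}

The AR(p) characteristic polynomial is P(z) = 1 - 1.26z.
Stationarity requires all roots to lie outside the unit circle, i.e. |z| > 1 for every root.
This is linear in z: 1 + (-1.26) z = 0  =>  z = -1/(-1.26) = 0.793651,  |z| = 0.793651.
Moduli of all roots: 0.7937.
All moduli strictly greater than 1? No.
Verdict: Not stationary.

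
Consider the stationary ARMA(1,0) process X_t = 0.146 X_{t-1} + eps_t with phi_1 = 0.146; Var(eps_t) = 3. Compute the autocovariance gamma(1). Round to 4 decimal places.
\gamma(1) = 0.4475

Multiply the model equation by X_{t-k} and take expectations. With theta_0 = psi_0 = 1 and psi_j the MA(infinity) weights, this gives
  gamma(k) - sum_i phi_i gamma(k-i) = c_k,
  c_k = sigma^2 * sum_{j=k..q} theta_j psi_{j-k}   (c_k = 0 for k > q),
using gamma(-m) = gamma(m).
Pure AR (q = 0): c_0 = sigma^2 = 3, c_k = 0 for k >= 1.
Equations for k = 0 and k = 1 (AR order 1):
  gamma(0) = phi_1 gamma(1) + c_0
  gamma(1) = phi_1 gamma(0) + c_1
Substituting the second into the first: gamma(0) (1 - phi_1^2) = c_0 + phi_1 c_1, so
  gamma(0) = c_0 / (1 - phi_1^2) = 3 / (1 - (0.146)^2) = 3 / 0.978684 = 3.065341.
  gamma(1) = phi_1 gamma(0) = (0.146)(3.065341) = 0.44754.
Therefore gamma(1) = 0.4475 (to 4 decimal places).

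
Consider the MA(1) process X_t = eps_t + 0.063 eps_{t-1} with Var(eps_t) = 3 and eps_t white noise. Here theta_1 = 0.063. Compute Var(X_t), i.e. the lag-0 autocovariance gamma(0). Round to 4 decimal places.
\gamma(0) = 3.0119

For an MA(q) process X_t = eps_t + sum_i theta_i eps_{t-i} with
Var(eps_t) = sigma^2, the variance is
  gamma(0) = sigma^2 * (1 + sum_i theta_i^2).
  sum_i theta_i^2 = (0.063)^2 = 0.003969.
  gamma(0) = 3 * (1 + 0.003969) = 3 * 1.003969 = 3.011907, which rounds to 3.0119.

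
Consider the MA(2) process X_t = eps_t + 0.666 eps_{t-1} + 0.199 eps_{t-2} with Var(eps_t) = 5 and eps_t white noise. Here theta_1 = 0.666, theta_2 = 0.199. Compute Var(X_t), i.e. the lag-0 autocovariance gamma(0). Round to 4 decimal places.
\gamma(0) = 7.4158

For an MA(q) process X_t = eps_t + sum_i theta_i eps_{t-i} with
Var(eps_t) = sigma^2, the variance is
  gamma(0) = sigma^2 * (1 + sum_i theta_i^2).
  sum_i theta_i^2 = (0.666)^2 + (0.199)^2 = 0.443556 + 0.039601 = 0.483157.
  gamma(0) = 5 * (1 + 0.483157) = 5 * 1.483157 = 7.415785, which rounds to 7.4158.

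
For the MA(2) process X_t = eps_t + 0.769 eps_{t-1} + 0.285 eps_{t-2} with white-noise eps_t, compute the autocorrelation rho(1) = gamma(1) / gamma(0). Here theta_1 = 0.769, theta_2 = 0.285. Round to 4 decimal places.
\rho(1) = 0.5908

For an MA(q) process with theta_0 = 1, the autocovariance is
  gamma(k) = sigma^2 * sum_{i=0..q-k} theta_i * theta_{i+k},
and rho(k) = gamma(k) / gamma(0). Sigma^2 cancels.
  numerator   = (1)*(0.769) + (0.769)*(0.285) = 0.988165.
  denominator = (1)^2 + (0.769)^2 + (0.285)^2 = 1.672586.
  rho(1) = 0.988165 / 1.672586 = 0.5908.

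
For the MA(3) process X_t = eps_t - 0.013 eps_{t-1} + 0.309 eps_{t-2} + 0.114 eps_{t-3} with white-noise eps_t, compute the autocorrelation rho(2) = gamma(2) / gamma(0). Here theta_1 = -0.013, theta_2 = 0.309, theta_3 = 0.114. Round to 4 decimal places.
\rho(2) = 0.2774

For an MA(q) process with theta_0 = 1, the autocovariance is
  gamma(k) = sigma^2 * sum_{i=0..q-k} theta_i * theta_{i+k},
and rho(k) = gamma(k) / gamma(0). Sigma^2 cancels.
  numerator   = (1)*(0.309) + (-0.013)*(0.114) = 0.307518.
  denominator = (1)^2 + (-0.013)^2 + (0.309)^2 + (0.114)^2 = 1.108646.
  rho(2) = 0.307518 / 1.108646 = 0.2774.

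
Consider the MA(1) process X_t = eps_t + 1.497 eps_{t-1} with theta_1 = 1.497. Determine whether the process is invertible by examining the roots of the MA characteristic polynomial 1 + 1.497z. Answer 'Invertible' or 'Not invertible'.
\text{Not invertible}

The MA(q) characteristic polynomial is P(z) = 1 + 1.497z.
Invertibility requires all roots to lie outside the unit circle, i.e. |z| > 1 for every root.
This is linear in z: 1 + (1.497) z = 0  =>  z = -1/(1.497) = -0.668003,  |z| = 0.668003.
Moduli of all roots: 0.6680.
All moduli strictly greater than 1? No.
Verdict: Not invertible.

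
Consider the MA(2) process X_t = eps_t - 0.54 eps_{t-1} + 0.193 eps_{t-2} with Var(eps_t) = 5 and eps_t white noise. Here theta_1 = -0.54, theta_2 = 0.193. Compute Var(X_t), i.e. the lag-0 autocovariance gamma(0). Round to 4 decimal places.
\gamma(0) = 6.6442

For an MA(q) process X_t = eps_t + sum_i theta_i eps_{t-i} with
Var(eps_t) = sigma^2, the variance is
  gamma(0) = sigma^2 * (1 + sum_i theta_i^2).
  sum_i theta_i^2 = (-0.54)^2 + (0.193)^2 = 0.2916 + 0.037249 = 0.328849.
  gamma(0) = 5 * (1 + 0.328849) = 5 * 1.328849 = 6.644245, which rounds to 6.6442.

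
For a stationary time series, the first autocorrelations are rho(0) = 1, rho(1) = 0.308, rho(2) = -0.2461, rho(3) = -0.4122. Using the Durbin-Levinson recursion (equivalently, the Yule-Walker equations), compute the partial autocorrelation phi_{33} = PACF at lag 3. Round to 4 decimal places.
\phi_{33} = -0.2470

The PACF at lag k is phi_{kk}, the last component of the solution
to the Yule-Walker system G_k phi = r_k where
  (G_k)_{ij} = rho(|i - j|), (r_k)_i = rho(i), i,j = 1..k.
Equivalently, Durbin-Levinson gives phi_{kk} iteratively:
  phi_{11} = rho(1)
  phi_{kk} = [rho(k) - sum_{j=1..k-1} phi_{k-1,j} rho(k-j)]
            / [1 - sum_{j=1..k-1} phi_{k-1,j} rho(j)],
  phi_{k,j} = phi_{k-1,j} - phi_{kk} phi_{k-1,k-j},  j = 1..k-1.
Step k = 1:
  phi_11 = rho(1) = 0.308.
Step k = 2:
  phi_22 = [rho(2) - phi_11 rho(1)] / [1 - phi_11 rho(1)] = [-0.2461 - (0.308)(0.308)] / [1 - (0.308)(0.308)]
         = -0.340964 / 0.905136 = -0.376699.
  Update: phi_21 = phi_11 - phi_22 phi_11 = 0.308 - (-0.376699)(0.308) = 0.424023.
Step k = 3:
  phi_33 = [rho(3) - phi_21 rho(2) - phi_22 rho(1)] / [1 - phi_21 rho(1) - phi_22 rho(2)]
    numerator   = -0.4122 - (0.424023)(-0.2461) - (-0.376699)(0.308) = -0.1918245
    denominator = 1 - (0.424023)(0.308) - (-0.376699)(-0.2461) = 0.77669514
  phi_33 = -0.1918245 / 0.77669514 = -0.247.
Therefore phi_{33} = -0.2470.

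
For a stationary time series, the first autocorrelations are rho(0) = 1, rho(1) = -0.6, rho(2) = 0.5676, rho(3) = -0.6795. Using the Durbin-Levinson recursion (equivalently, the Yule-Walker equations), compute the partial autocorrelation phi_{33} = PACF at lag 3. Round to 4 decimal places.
\phi_{33} = -0.4449

The PACF at lag k is phi_{kk}, the last component of the solution
to the Yule-Walker system G_k phi = r_k where
  (G_k)_{ij} = rho(|i - j|), (r_k)_i = rho(i), i,j = 1..k.
Equivalently, Durbin-Levinson gives phi_{kk} iteratively:
  phi_{11} = rho(1)
  phi_{kk} = [rho(k) - sum_{j=1..k-1} phi_{k-1,j} rho(k-j)]
            / [1 - sum_{j=1..k-1} phi_{k-1,j} rho(j)],
  phi_{k,j} = phi_{k-1,j} - phi_{kk} phi_{k-1,k-j},  j = 1..k-1.
Step k = 1:
  phi_11 = rho(1) = -0.6.
Step k = 2:
  phi_22 = [rho(2) - phi_11 rho(1)] / [1 - phi_11 rho(1)] = [0.5676 - (-0.6)(-0.6)] / [1 - (-0.6)(-0.6)]
         = 0.2076 / 0.64 = 0.324375.
  Update: phi_21 = phi_11 - phi_22 phi_11 = -0.6 - (0.324375)(-0.6) = -0.405375.
Step k = 3:
  phi_33 = [rho(3) - phi_21 rho(2) - phi_22 rho(1)] / [1 - phi_21 rho(1) - phi_22 rho(2)]
    numerator   = -0.6795 - (-0.405375)(0.5676) - (0.324375)(-0.6) = -0.25478415
    denominator = 1 - (-0.405375)(-0.6) - (0.324375)(0.5676) = 0.57265975
  phi_33 = -0.25478415 / 0.57265975 = -0.4449.
Therefore phi_{33} = -0.4449.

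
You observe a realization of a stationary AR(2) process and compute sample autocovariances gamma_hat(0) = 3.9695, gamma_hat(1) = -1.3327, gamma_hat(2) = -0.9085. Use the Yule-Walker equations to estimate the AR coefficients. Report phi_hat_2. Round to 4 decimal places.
\hat\phi_{2} = -0.3850

The Yule-Walker equations for an AR(p) process read, in matrix form,
  Gamma_p phi = r_p,   with   (Gamma_p)_{ij} = gamma(|i - j|),
                       (r_p)_i = gamma(i),   i,j = 1..p.
Substitute the sample gammas (Toeplitz matrix and right-hand side of size 2):
  Gamma_p = [[3.9695, -1.3327], [-1.3327, 3.9695]]
  r_p     = [-1.3327, -0.9085]
Written out:
  3.9695 phi_1 - 1.3327 phi_2 = -1.3327
  -1.3327 phi_1 + 3.9695 phi_2 = -0.9085
Solve by Cramer's rule:
  det = gamma(0)^2 - gamma(1)^2 = (3.9695)^2 - (-1.3327)^2 = 15.75693025 - 1.77608929 = 13.98084096
  phi_hat_1 = [gamma(1) gamma(0) - gamma(1) gamma(2)] / det = [(-1.3327)(3.9695) - (-1.3327)(-0.9085)] / 13.98084096 = -6.5009106 / 13.98084096 = -0.465
  phi_hat_2 = [gamma(0) gamma(2) - gamma(1)^2] / det = [(3.9695)(-0.9085) - (-1.3327)^2] / 13.98084096 = -5.38238004 / 13.98084096 = -0.385
So phi_hat = [-0.4650, -0.3850].
Therefore phi_hat_2 = -0.3850.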